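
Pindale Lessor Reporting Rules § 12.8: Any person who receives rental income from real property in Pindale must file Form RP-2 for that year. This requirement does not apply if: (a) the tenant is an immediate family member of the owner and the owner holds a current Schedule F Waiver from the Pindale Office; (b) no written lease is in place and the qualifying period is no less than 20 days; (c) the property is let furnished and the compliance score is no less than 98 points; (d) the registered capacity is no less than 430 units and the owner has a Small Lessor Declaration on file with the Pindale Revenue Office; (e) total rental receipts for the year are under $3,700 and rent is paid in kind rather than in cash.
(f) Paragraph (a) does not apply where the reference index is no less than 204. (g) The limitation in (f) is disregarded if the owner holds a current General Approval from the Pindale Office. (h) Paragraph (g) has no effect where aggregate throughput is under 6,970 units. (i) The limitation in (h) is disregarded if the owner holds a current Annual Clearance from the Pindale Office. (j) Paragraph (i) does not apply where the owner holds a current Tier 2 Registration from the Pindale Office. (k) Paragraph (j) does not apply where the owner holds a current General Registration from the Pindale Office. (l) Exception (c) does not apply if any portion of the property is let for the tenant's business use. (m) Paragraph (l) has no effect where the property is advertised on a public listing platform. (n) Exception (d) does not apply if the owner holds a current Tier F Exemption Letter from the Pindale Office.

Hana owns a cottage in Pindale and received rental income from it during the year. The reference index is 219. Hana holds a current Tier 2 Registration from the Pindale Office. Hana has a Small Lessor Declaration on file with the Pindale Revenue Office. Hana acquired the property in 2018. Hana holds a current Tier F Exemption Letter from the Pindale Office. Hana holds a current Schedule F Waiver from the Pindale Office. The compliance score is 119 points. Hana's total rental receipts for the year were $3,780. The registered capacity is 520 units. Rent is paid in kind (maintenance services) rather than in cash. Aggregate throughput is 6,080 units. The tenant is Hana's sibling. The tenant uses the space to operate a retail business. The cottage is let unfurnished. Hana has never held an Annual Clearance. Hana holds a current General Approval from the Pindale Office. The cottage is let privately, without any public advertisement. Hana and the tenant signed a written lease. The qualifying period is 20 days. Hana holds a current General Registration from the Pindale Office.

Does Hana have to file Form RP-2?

Yes — Hana must file Form RP-2.

Exception (a): the tenant is an immediate family member; a current Schedule F Waiver is held — every condition holds. However, paragraphs (f)–(k) must be considered: (f) operates — the reference index is 219, meeting the 204 threshold. (g) would limit (f) — a current General Approval is held — but (h) sets (g) aside: (h) is engaged — aggregate throughput is 6,080 units, under the 6,970 units limit. (i), which would lift (h), is not triggered — the Annual Clearance is not current. (a) is therefore removed.
Exception (b) does not apply: a written lease is in place.
Exception (c) requires that the property is let furnished; but the property is let unfurnished, so (c) is unavailable.
Exception (d) is satisfied on its face — the registered capacity is 520 units, meeting the 430 units threshold; a Small Lessor Declaration is on file. However, paragraph (n) must be considered: (n) operates against (d): a current Tier F Exemption Letter is held. Exception (d) does not apply.
Exception (e) fails — total rental receipts for the year are $3,780, not under $3,700.
No exception is made out. Hana falls within the general rule.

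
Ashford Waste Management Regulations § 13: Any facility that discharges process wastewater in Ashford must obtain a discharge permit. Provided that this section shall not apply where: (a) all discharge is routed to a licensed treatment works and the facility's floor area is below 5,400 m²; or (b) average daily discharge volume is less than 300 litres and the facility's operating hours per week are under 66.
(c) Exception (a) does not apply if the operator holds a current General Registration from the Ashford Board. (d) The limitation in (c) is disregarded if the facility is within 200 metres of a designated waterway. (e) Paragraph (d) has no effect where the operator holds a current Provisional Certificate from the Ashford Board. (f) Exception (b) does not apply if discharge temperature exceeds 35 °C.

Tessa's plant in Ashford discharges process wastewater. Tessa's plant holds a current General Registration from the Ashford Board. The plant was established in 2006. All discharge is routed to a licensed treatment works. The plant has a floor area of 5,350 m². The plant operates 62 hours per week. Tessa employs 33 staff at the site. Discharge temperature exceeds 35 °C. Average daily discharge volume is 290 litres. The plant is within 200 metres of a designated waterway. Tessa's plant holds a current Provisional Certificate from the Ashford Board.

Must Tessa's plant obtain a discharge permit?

Yes — Tessa's plant must obtain a discharge permit.

Exception (a) is satisfied on its face — discharge is routed to a licensed treatment works; the facility's floor area is 5,350 m², below the 5,400 m² limit. But applying paragraphs (c)–(e): (c) is engaged — a current General Registration is held. (d) operates (the plant is within 200 m of a designated waterway), but is displaced by (e): (e) operates against (d): a current Provisional Certificate is held. (a) is therefore removed.
Exception (b): average daily discharge volume is 290 litres, less than the 300 litres limit; the facility's operating hours per week are 62, under the 66 limit — every condition holds. But applying paragraph (f): (f) operates against (b): discharge temperature exceeds 35 °C. So (b) is unavailable.
No exception displaces § 13.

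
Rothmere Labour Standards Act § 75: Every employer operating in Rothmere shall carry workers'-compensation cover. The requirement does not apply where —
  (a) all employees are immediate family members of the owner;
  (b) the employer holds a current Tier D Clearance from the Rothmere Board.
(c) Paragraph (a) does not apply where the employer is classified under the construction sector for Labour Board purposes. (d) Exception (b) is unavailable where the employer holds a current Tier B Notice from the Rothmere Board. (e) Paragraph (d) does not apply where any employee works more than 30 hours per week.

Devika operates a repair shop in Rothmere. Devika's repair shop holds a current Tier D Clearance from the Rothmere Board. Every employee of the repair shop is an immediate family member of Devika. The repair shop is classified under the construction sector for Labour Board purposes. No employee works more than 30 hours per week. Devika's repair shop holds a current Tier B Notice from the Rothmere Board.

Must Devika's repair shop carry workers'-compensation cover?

Exception (a) is satisfied on its face — every employee is an immediate family member. Turning to paragraph (c): (c) is engaged — the repair shop is classified under the construction sector. (a) is therefore removed.
Exception (b) is satisfied on its face — a current Tier D Clearance is held. But: (d) operates against (b): a current Tier B Notice is held. (e), which would lift (d), does not operate here — no employee exceeds 30 hours/week. (b) is therefore removed.
Every exception is unavailable, so the rule governs.

Yes — Devika's repair shop must carry workers'-compensation cover.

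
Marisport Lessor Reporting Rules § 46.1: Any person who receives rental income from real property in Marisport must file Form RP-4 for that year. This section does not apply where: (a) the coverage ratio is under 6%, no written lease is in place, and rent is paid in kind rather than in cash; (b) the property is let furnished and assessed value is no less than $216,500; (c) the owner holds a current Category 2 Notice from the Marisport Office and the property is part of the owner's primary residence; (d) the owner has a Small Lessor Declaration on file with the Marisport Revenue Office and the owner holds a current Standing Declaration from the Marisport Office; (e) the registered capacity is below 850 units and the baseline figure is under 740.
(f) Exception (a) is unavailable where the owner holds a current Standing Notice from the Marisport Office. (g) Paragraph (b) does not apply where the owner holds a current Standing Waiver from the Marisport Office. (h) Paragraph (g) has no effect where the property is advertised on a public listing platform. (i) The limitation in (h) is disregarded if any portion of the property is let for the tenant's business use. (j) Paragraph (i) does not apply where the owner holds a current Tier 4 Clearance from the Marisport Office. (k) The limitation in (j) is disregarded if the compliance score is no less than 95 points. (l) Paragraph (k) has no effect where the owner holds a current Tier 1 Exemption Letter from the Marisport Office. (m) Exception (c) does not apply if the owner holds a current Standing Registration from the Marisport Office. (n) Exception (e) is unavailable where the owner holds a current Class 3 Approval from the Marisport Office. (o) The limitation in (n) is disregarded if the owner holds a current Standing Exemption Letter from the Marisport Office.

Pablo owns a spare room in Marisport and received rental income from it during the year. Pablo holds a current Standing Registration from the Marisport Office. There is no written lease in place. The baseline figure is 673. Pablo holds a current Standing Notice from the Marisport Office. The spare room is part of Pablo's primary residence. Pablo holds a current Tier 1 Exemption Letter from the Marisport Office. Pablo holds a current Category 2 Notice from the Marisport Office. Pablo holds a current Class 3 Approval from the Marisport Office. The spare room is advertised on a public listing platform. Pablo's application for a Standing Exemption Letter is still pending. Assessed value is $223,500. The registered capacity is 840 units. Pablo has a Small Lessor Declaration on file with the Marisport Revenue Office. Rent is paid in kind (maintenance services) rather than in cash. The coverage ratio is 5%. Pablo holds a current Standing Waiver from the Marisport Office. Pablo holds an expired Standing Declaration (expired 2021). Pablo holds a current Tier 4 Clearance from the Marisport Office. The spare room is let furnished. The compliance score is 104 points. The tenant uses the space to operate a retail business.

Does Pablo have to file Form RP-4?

Exception (a): the coverage ratio is 5%, under the 6% limit; there is no written lease; rent is paid in kind — every condition holds. Turning to paragraph (f): (f) operates against (a): a current Standing Notice is held. So (a) is unavailable.
Exception (b)'s conditions are all satisfied: the property is let furnished; assessed value is $223,500, meeting the $216,500 threshold. Applying paragraphs (g)–(l): (g) applies (a current Standing Waiver is held), but is itself disapplied by (h): (h) operates against (g): the property is publicly advertised. (i) is engaged (the space is let for business use), but is overridden by (j): (j) operates against (i): a current Tier 4 Clearance is held. (k) would limit (j) — the compliance score is 104 points, meeting the 95 points threshold — but (l) sets (k) aside: (l) operates — a current Tier 1 Exemption Letter is held. Exception (b) stands.
Exception (c)'s conditions are all satisfied: a current Category 2 Notice is held; the spare room is part of the primary residence. However, paragraph (m) must be considered: (m) applies — a current Standing Registration is held. So (c) is unavailable.
Exception (d) requires that the owner holds a current Standing Declaration from the Marisport Office; but the Standing Declaration is not current, so (d) is unavailable.
All of (e)'s requirements are met (the registered capacity is 840 units, below the 850 units limit; the baseline figure is 673, under the 740 limit). However, paragraphs (n)–(o) must be considered: (n) is triggered — a current Class 3 Approval is held. (o), which would lift (n), is not engaged — no current Standing Exemption Letter is held. Exception (e) does not apply.

No — exception (b) applies; Pablo is not required to file Form RP-4.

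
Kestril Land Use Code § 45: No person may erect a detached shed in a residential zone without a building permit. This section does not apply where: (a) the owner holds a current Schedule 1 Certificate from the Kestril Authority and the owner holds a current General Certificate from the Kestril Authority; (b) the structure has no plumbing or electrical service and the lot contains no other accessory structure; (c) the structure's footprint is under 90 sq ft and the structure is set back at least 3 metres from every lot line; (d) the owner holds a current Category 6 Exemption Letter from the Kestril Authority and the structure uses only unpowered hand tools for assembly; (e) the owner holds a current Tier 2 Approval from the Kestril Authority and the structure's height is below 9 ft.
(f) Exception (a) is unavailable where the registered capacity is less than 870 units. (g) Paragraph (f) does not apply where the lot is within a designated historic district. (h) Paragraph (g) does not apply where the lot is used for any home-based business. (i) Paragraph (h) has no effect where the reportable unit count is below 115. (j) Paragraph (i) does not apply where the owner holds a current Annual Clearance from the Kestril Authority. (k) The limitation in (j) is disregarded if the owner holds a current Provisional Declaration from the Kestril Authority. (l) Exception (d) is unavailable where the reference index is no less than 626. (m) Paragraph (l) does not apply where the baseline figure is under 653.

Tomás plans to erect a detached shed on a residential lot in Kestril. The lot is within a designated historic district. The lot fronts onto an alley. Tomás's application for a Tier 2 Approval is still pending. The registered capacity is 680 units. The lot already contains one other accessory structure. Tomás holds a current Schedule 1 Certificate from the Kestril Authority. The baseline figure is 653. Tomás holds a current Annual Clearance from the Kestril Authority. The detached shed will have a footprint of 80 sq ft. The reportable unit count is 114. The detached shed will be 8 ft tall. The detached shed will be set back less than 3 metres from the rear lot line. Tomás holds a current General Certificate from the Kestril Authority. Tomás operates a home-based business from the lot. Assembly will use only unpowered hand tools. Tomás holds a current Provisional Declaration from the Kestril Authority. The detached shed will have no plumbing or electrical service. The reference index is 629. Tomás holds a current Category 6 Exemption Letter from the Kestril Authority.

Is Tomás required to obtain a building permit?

Exception (a) is satisfied on its face — a current Schedule 1 Certificate is held; a current General Certificate is held. Applying paragraphs (f)–(k): (f) is triggered (the registered capacity is 680 units, less than the 870 units limit), but is set aside by (g): (g) operates against (f): the lot is in a historic district. (h) is triggered (a home-based business operates on the lot), but is set aside by (i): (i) operates against (h): the reportable unit count is 114, below the 115 limit. (j) is triggered (a current Annual Clearance is held), but is displaced by (k): (k) operates against (j): a current Provisional Declaration is held. (a) remains available.
Exception (b) does not apply: the lot already has another accessory structure.
Exception (c) requires that the structure is set back at least 3 metres from every lot line; but the rear setback is under 3 m, so (c) is unavailable.
Exception (d): a current Category 6 Exemption Letter is held; assembly uses only hand tools — every condition holds. However, paragraphs (l)–(m) must be considered: (l) operates against (d): the reference index is 629, meeting the 626 threshold. (m) is not engaged (the baseline figure is 653, not under 653), so (l) stands. (d) is therefore removed.
Exception (e) does not apply: there is no Tier 2 Approval in force.

No — exception (a) applies; Tomás does not need a building permit.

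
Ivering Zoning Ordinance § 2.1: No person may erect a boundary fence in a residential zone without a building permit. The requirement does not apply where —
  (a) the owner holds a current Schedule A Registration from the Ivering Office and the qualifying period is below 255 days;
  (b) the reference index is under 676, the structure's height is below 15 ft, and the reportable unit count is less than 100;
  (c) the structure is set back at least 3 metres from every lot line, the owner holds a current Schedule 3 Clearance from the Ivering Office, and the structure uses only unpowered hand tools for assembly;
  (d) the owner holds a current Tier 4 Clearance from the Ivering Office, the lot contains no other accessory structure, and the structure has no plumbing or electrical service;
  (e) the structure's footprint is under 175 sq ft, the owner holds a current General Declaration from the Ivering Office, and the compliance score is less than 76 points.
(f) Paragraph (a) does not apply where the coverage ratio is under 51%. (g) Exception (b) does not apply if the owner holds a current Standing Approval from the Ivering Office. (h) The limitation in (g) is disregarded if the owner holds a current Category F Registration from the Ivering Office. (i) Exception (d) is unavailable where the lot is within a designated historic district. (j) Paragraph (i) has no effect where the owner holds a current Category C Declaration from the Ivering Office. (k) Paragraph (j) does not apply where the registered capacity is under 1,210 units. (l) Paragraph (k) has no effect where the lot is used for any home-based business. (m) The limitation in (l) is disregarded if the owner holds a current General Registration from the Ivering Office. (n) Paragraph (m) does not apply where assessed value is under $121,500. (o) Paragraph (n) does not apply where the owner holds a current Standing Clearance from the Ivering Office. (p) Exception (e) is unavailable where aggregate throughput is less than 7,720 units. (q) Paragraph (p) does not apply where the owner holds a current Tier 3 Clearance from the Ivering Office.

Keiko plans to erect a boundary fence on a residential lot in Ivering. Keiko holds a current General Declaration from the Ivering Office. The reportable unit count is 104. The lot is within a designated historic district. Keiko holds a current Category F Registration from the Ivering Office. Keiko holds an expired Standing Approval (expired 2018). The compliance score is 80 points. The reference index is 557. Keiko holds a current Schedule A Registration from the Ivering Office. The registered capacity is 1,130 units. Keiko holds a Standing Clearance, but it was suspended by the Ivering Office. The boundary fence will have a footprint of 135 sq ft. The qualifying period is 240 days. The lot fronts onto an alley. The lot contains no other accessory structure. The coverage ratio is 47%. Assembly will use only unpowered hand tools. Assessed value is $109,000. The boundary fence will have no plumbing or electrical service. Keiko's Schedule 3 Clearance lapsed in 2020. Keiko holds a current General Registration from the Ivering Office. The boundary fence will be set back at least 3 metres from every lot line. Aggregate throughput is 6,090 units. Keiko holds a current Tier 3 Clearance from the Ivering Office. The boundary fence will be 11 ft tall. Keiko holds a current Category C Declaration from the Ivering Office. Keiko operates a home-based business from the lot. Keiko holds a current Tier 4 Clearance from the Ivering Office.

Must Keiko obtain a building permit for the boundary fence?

Exception (a)'s conditions are all satisfied: a current Schedule A Registration is held; the qualifying period is 240 days, below the 255 days limit. But applying paragraph (f): (f) is triggered — the coverage ratio is 47%, under the 51% limit. So (a) is unavailable.
Exception (b) requires that the reportable unit count is less than 100; but the reportable unit count is 104, not less than 100, so (b) is unavailable.
Exception (c) requires that the owner holds a current Schedule 3 Clearance from the Ivering Office; but there is no Schedule 3 Clearance in force, so (c) is unavailable.
All of (d)'s requirements are met (a current Tier 4 Clearance is held; the lot has no other accessory structure; there is no plumbing or electrical service). Considering the limiting provisions: (i) is engaged (the lot is in a historic district), but is displaced by (j): (j) is engaged — a current Category C Declaration is held. (k) would limit (j) — the registered capacity is 1,130 units, under the 1,210 units limit — but (l) sets (k) aside: (l) operates against (k): a home-based business operates on the lot. (m) is engaged (a current General Registration is held), but is overridden by (n): (n) operates against (m): assessed value is $109,000, under the $121,500 limit. (o), which would lift (n), is not triggered — the Standing Clearance is not current. So (d) applies.
Exception (e) requires that the compliance score is less than 76 points; but the compliance score is 80 points, not less than 76 points, so (e) is unavailable.

No — exception (d) applies; Keiko does not need a building permit.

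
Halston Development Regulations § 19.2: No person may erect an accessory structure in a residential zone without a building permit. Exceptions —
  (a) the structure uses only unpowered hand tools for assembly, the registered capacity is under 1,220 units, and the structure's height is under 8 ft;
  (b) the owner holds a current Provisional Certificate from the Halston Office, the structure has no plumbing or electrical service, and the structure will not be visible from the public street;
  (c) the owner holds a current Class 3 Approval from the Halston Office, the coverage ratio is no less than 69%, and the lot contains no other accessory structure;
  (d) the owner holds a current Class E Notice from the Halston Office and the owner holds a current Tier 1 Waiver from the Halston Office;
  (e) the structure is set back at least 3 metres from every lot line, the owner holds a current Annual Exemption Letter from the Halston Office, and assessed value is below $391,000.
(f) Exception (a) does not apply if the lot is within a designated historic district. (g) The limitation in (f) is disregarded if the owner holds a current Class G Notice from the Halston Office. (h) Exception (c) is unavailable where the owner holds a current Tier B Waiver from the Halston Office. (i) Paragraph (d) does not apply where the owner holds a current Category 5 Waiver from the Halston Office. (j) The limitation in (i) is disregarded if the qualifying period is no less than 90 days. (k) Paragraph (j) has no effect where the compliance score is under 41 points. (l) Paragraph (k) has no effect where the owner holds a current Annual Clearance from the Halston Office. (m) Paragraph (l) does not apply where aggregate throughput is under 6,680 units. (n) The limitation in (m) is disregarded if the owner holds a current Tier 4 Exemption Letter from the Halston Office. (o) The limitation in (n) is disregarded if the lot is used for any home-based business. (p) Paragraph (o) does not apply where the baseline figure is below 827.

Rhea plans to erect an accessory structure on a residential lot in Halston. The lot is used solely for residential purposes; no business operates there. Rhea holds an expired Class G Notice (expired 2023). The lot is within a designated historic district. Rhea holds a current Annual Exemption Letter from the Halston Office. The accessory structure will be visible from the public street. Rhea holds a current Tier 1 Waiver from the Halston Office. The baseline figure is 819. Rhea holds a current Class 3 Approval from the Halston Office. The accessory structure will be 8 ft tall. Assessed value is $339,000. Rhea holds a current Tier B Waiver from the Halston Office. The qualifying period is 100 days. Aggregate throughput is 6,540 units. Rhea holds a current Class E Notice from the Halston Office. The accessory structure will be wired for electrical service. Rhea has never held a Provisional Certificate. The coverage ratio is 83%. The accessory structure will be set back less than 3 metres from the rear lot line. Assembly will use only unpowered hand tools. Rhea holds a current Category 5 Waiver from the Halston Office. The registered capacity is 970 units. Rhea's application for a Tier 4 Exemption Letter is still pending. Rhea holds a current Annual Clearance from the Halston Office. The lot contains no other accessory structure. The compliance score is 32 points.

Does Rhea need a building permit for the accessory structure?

Yes — Rhea must obtain a building permit.

Exception (a) does not apply: the structure's height is 8 ft, not under 8 ft.
Exception (b) requires that the owner holds a current Provisional Certificate from the Halston Office; but the Provisional Certificate is not current, so (b) is unavailable.
Exception (c) is satisfied on its face — a current Class 3 Approval is held; the coverage ratio is 83%, meeting the 69% threshold; the lot has no other accessory structure. However, paragraph (h) must be considered: (h) operates against (c): a current Tier B Waiver is held. (c) is therefore removed.
All of (d)'s requirements are met (a current Class E Notice is held; a current Tier 1 Waiver is held). But: (i) applies — a current Category 5 Waiver is held. (j) applies (the qualifying period is 100 days, meeting the 90 days threshold), but is overridden by (k): (k) applies — the compliance score is 32 points, under the 41 points limit. (l) operates (a current Annual Clearance is held), but yields to (m): (m) is triggered — aggregate throughput is 6,540 units, under the 6,680 units limit. (n), which would lift (m), is not triggered — no current Tier 4 Exemption Letter is held. So (d) is unavailable.
Exception (e) fails — the rear setback is under 3 m.
No exception is made out. Rhea falls within the general rule.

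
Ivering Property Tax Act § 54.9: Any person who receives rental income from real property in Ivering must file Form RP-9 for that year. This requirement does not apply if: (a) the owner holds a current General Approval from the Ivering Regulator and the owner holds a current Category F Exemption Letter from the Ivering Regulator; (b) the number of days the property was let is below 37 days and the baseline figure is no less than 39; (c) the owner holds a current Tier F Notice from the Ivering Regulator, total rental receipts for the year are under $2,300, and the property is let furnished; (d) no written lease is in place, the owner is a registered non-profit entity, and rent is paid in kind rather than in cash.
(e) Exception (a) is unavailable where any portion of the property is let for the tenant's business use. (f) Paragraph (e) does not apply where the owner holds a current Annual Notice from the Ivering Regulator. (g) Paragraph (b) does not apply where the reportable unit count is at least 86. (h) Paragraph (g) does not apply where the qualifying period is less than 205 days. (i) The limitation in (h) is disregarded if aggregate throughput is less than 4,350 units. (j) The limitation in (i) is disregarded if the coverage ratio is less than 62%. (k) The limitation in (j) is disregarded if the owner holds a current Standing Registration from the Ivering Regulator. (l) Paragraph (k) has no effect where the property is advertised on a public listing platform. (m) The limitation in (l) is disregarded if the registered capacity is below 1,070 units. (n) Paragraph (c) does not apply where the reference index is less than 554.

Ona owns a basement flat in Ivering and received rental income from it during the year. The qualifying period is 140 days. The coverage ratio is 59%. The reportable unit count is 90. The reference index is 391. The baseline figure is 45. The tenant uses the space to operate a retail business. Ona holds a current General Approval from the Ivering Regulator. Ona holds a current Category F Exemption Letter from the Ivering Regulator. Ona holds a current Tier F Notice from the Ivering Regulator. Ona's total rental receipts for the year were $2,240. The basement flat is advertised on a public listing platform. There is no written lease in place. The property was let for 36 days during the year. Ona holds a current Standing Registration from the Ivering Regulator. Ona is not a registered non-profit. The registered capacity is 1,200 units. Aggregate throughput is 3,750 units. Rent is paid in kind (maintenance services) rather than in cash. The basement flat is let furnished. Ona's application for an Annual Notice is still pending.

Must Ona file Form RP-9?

No — exception (b) applies; Ona is not required to file Form RP-9.

Exception (a): a current General Approval is held; a current Category F Exemption Letter is held — every condition holds. However, paragraphs (e)–(f) must be considered: (e) operates against (a): the space is let for business use. (f) is not triggered (no current Annual Notice is held), so (e) stands. So (a) is unavailable.
All of (b)'s requirements are met (the number of days the property was let is 36 days, below the 37 days limit; the baseline figure is 45, meeting the 39 threshold). As to paragraphs (g)–(m): (g) applies (the reportable unit count is 90, meeting the 86 threshold), but is itself disapplied by (h): (h) operates against (g): the qualifying period is 140 days, less than the 205 days limit. (i) applies (aggregate throughput is 3,750 units, less than the 4,350 units limit), but is displaced by (j): (j) operates against (i): the coverage ratio is 59%, less than the 62% limit. (k) would limit (j) — a current Standing Registration is held — but (l) sets (k) aside: (l) is engaged — the property is publicly advertised. (m) is not triggered (the registered capacity is 1,200 units, not below 1,070 units), so (l) stands. (b) remains available.
Exception (c): a current Tier F Notice is held; total rental receipts for the year are $2,240, under the $2,300 limit; the property is let furnished — every condition holds. However, paragraph (n) must be considered: (n) is triggered — the reference index is 391, less than the 554 limit. So (c) is unavailable.
Exception (d) fails — Ona is not a registered non-profit.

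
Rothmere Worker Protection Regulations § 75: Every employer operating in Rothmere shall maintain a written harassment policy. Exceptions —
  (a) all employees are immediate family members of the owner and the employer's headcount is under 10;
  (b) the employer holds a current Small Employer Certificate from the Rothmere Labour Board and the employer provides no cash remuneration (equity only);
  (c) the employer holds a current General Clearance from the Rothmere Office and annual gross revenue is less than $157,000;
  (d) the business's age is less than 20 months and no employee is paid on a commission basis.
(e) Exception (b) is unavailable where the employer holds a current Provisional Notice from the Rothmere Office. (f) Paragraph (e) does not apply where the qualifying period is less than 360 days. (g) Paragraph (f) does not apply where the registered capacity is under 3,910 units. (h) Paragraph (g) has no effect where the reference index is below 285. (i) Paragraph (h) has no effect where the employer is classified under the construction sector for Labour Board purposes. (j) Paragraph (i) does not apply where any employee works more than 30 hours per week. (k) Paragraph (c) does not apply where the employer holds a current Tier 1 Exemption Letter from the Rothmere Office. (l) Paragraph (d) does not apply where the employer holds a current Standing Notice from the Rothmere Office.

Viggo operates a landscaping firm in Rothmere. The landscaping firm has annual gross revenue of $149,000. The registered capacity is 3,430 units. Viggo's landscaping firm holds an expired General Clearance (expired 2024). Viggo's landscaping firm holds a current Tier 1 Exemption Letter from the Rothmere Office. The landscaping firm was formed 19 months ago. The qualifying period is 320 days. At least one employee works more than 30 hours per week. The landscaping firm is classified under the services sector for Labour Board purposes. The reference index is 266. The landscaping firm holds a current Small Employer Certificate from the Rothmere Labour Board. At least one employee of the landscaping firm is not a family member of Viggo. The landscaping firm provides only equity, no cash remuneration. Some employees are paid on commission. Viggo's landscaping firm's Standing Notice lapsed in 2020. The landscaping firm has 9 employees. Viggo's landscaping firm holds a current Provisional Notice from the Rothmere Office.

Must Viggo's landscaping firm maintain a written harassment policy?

Exception (a) fails — at least one employee is not a family member.
Exception (b)'s conditions are all satisfied: a current Small Employer Certificate is held; remuneration is equity-only. Under paragraphs (e)–(j): (e) would limit (b) — a current Provisional Notice is held — but (f) sets (e) aside: (f) operates against (e): the qualifying period is 320 days, less than the 360 days limit. (g) operates (the registered capacity is 3,430 units, under the 3,910 units limit), but is set aside by (h): (h) operates against (g): the reference index is 266, below the 285 limit. (i) is inapplicable (the landscaping firm is classified under the services sector), so (h) stands. So (b) applies.
Exception (c) requires that the employer holds a current General Clearance from the Rothmere Office; but the General Clearance is not current, so (c) is unavailable.
Exception (d) does not apply: some employees are paid on commission.

No — exception (b) applies; Viggo's landscaping firm is not required to maintain a written harassment policy.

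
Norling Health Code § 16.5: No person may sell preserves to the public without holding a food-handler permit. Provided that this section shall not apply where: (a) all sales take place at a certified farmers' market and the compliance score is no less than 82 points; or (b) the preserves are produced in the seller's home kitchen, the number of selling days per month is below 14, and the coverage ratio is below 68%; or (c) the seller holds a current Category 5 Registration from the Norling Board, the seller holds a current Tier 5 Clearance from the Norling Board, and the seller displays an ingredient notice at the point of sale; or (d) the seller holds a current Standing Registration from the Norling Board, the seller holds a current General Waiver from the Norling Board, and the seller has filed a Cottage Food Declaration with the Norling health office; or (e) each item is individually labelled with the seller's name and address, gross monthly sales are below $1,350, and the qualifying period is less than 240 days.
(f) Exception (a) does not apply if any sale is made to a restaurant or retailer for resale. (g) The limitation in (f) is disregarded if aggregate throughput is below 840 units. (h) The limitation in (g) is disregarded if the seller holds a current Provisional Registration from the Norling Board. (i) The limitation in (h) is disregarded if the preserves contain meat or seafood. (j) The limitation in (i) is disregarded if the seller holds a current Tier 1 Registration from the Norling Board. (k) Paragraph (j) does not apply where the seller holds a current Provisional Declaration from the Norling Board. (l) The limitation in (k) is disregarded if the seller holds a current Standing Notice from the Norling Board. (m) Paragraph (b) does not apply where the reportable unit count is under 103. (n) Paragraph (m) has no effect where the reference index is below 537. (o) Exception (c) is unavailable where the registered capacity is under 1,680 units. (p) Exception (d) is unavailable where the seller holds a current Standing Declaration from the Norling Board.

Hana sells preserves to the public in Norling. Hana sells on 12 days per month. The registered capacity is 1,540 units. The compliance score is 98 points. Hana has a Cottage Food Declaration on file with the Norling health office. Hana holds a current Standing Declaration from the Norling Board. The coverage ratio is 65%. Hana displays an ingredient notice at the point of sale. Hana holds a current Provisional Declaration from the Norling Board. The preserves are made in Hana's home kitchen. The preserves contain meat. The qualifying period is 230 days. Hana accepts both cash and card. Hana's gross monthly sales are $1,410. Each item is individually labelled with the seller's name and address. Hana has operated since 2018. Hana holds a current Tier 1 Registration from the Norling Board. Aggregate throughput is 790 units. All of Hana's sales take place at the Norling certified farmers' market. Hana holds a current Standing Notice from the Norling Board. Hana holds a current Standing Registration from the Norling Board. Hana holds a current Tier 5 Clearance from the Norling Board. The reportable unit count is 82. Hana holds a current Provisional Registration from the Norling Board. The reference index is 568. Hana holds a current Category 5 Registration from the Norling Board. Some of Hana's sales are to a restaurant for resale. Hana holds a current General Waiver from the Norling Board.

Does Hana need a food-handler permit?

Yes — Hana must hold a food-handler permit.

Exception (a)'s conditions are all satisfied: all sales are at a certified farmers' market; the compliance score is 98 points, meeting the 82 points threshold. However, paragraphs (f)–(l) must be considered: (f) is triggered — some sales are to a restaurant for resale. (g) would limit (f) — aggregate throughput is 790 units, below the 840 units limit — but (h) sets (g) aside: (h) operates against (g): a current Provisional Registration is held. (i) would limit (h) — the preserves contain meat — but (j) sets (i) aside: (j) operates against (i): a current Tier 1 Registration is held. (k) is engaged (a current Provisional Declaration is held), but is overridden by (l): (l) operates — a current Standing Notice is held. (a) is therefore removed.
Exception (b) is satisfied on its face — the preserves are home-kitchen produced; the number of selling days per month is 12, below the 14 limit; the coverage ratio is 65%, below the 68% limit. But applying paragraphs (m)–(n): (m) operates against (b): the reportable unit count is 82, under the 103 limit. (n) is not engaged (the reference index is 568, not below 537), so (m) stands. So (b) is unavailable.
Exception (c) is satisfied on its face — a current Category 5 Registration is held; a current Tier 5 Clearance is held; an ingredient notice is displayed. But: (o) is triggered — the registered capacity is 1,540 units, under the 1,680 units limit. (c) is therefore removed.
Exception (d)'s conditions are all satisfied: a current Standing Registration is held; a current General Waiver is held; a Cottage Food Declaration is on file. Turning to paragraph (p): (p) applies — a current Standing Declaration is held. (d) is therefore removed.
Exception (e) fails — gross monthly sales are $1,410, not below $1,350.
None of the exceptions is available; § 16.5 applies in full.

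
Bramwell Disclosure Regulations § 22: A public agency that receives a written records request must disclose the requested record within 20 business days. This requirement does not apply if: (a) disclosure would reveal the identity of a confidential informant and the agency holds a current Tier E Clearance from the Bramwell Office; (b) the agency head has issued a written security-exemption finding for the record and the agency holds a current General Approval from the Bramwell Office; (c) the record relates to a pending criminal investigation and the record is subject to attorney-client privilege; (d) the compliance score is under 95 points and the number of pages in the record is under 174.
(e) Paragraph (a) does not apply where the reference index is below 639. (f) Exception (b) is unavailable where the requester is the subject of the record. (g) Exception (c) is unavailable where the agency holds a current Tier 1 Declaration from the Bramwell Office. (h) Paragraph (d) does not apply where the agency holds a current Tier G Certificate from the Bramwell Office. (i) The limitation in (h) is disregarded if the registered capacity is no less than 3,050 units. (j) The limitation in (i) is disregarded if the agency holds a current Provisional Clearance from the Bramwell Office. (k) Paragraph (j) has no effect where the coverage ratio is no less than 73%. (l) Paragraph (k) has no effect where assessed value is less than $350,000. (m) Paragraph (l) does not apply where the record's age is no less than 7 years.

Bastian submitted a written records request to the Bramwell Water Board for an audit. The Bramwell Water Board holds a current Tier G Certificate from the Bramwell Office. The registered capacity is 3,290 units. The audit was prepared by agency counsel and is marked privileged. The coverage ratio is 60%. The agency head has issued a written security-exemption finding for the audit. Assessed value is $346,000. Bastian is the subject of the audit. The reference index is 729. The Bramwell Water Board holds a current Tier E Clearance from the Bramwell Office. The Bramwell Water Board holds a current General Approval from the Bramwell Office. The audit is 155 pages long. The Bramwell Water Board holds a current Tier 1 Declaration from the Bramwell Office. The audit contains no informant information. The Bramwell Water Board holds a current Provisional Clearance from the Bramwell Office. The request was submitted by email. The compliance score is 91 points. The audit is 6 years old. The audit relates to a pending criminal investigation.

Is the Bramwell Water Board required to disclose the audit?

Exception (a) fails — the audit contains no informant information.
Exception (b) is satisfied on its face — a written security-exemption finding has been issued; a current General Approval is held. But: (f) applies — Bastian is the subject of the audit. So (b) is unavailable.
All of (c)'s requirements are met (the audit relates to a pending investigation; the audit is privileged). But applying paragraph (g): (g) operates against (c): a current Tier 1 Declaration is held. Exception (c) does not apply.
Exception (d)'s conditions are all satisfied: the compliance score is 91 points, under the 95 points limit; the number of pages in the record is 155, under the 174 limit. Turning to paragraphs (h)–(m): (h) operates — a current Tier G Certificate is held. (i) is engaged (the registered capacity is 3,290 units, meeting the 3,050 units threshold), but is overridden by (j): (j) operates against (i): a current Provisional Clearance is held. (k) is inapplicable (the coverage ratio is 60%, short of 73%), so (j) stands. Exception (d) does not apply.
No exception is made out. the Bramwell Water Board falls within the general rule.

Yes — the Bramwell Water Board must disclose the audit.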